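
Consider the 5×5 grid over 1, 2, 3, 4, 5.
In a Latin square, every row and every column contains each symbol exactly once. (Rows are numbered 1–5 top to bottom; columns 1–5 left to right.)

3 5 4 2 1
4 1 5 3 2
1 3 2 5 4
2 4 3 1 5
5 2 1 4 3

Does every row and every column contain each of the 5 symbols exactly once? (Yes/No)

Each row is a permutation of the 5 symbols, and so is each column.

Yes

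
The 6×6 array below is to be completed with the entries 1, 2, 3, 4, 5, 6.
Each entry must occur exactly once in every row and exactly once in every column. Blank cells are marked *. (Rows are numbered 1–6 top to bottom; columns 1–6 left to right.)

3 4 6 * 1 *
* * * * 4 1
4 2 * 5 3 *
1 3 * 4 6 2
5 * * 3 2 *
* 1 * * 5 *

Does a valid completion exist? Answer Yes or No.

No

Row 1, column 4: row 1 has {1, 3, 4, 6} and column 4 has {3, 4, 5}, so it must be 2.
Row 1, column 6: row 1 has {1, 2, 3, 4, 6} and column 6 has {1, 2}, so it must be 5.
Row 2, column 4: row 2 has {1, 4} and column 4 has {2, 3, 4, 5}, so it must be 6.
Now row 6, column 4: row 6 together with column 4 already contain {1, 2, 3, 4, 5, 6} — every symbol — so nothing can go there. The grid has no valid completion.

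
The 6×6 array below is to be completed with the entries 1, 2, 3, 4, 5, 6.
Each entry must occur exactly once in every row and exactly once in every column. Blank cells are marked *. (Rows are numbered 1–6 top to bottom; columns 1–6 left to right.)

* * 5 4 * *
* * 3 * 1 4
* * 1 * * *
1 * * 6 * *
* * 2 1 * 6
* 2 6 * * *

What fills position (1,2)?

1

Row 4, column 3: row 4 has {1, 6} and column 3 has {1, 2, 3, 5, 6}, leaving only 4.
Row 1, column 2 is narrowed to {1, 3, 6}.
If it were 3, then row 5, column 2 would be left with no valid symbol.
If it were 6, then row 5, column 2 would be left with no valid symbol.
So row 1, column 2 must be 1.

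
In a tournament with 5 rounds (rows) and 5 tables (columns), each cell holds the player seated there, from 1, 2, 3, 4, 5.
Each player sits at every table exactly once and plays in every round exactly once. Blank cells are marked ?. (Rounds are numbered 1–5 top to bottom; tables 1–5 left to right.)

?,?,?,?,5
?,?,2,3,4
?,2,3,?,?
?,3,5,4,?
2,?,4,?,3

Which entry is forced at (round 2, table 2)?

1

Round 1, table 3: round 1 has {5} and table 3 has {2, 3, 4, 5}, leaving only 1.
Round 1, table 2: round 1 has {1, 5} and table 2 has {2, 3}, leaving only 4.
Round 1, table 1: round 1 has {1, 4, 5} and table 1 has {2}, leaving only 3.
Round 1, table 4: round 1 has {1, 3, 4, 5} and table 4 has {3, 4}, leaving only 2.
Round 3, table 5: round 3 has {2, 3} and table 5 has {3, 4, 5}, leaving only 1.
Round 3, table 4: round 3 has {1, 2, 3} and table 4 has {2, 3, 4}, leaving only 5.
Round 3, table 1: round 3 has {1, 2, 3, 5} and table 1 has {2, 3}, leaving only 4.
Round 4, table 1: round 4 has {3, 4, 5} and table 1 has {2, 3, 4}, leaving only 1.
Round 2, table 1: round 2 has {2, 3, 4} and table 1 has {1, 2, 3, 4}, leaving only 5.
Round 2 already has {2, 3, 4, 5} and table 2 already has {2, 3, 4}, so round 2, table 2 must be 1.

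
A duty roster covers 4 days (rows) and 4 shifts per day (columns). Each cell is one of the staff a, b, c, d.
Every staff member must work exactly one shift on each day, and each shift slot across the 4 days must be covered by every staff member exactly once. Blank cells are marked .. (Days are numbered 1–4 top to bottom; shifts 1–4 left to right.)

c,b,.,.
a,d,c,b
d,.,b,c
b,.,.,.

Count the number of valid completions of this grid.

2

Day 1, shift 3: eliminating its day and shift leaves {a, d}.
Day 1, shift 4: eliminating its day and shift leaves {a, d}.
Day 3, shift 2: eliminating its day and shift leaves {a}.
Day 4, shift 2: eliminating its day and shift leaves {a, c}.
Day 4, shift 3: eliminating its day and shift leaves {a, d}.
Day 4, shift 4: eliminating its day and shift leaves {a, d}.
Enumerating the assignments across these blanks that avoid any day or shift repeat gives 2 completions.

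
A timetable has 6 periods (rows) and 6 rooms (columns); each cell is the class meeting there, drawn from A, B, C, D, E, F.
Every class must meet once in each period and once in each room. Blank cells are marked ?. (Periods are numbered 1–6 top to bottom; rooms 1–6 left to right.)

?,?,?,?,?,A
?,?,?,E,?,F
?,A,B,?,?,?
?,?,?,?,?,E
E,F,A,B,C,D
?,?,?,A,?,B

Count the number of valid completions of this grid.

46

Period 1, room 1: eliminating its period and room leaves {B, C, D, F}.
Period 1, room 2: eliminating its period and room leaves {B, C, D, E}.
Period 1, room 3: eliminating its period and room leaves {C, D, E, F}.
Period 1, room 4: eliminating its period and room leaves {C, D, F}.
Period 1, room 5: eliminating its period and room leaves {B, D, E, F}.
Period 2, room 1: eliminating its period and room leaves {A, B, C, D}.
Period 2, room 2: eliminating its period and room leaves {B, C, D}.
Period 2, room 3: eliminating its period and room leaves {C, D}.
Period 2, room 5: eliminating its period and room leaves {A, B, D}.
Period 3, room 1: eliminating its period and room leaves {C, D, F}.
Period 3, room 4: eliminating its period and room leaves {C, D, F}.
Period 3, room 5: eliminating its period and room leaves {D, E, F}.
Period 3, room 6: eliminating its period and room leaves {C}.
Period 4, room 1: eliminating its period and room leaves {A, B, C, D, F}.
Period 4, room 2: eliminating its period and room leaves {B, C, D}.
Period 4, room 3: eliminating its period and room leaves {C, D, F}.
Period 4, room 4: eliminating its period and room leaves {C, D, F}.
Period 4, room 5: eliminating its period and room leaves {A, B, D, F}.
Period 6, room 1: eliminating its period and room leaves {C, D, F}.
Period 6, room 2: eliminating its period and room leaves {C, D, E}.
Period 6, room 3: eliminating its period and room leaves {C, D, E, F}.
Period 6, room 5: eliminating its period and room leaves {D, E, F}.
Enumerating the assignments across these blanks that avoid any period or room repeat gives 46 completions.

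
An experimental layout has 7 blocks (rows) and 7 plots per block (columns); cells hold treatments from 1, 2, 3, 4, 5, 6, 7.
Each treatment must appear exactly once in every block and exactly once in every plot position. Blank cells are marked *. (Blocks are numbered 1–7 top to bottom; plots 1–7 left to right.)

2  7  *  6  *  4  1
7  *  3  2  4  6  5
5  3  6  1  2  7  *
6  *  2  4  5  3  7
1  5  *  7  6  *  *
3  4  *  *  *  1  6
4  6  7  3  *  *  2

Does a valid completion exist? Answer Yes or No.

No

Block 1, plot 3: block 1 has {1, 2, 4, 6, 7} and plot 3 has {2, 3, 6, 7}, so it must be 5.
Now block 6, plot 3: block 6 together with plot 3 already contain {1, 2, 3, 4, 5, 6, 7} — every symbol — so nothing can go there. The grid has no valid completion.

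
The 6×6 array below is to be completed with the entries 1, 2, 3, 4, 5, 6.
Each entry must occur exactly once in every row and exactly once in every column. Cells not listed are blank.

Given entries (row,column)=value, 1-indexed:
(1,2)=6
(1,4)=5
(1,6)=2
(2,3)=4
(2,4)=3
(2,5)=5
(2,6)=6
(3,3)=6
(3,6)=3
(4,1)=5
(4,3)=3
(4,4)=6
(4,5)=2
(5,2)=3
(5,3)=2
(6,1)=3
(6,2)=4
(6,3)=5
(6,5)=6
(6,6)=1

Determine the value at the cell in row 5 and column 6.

Row 1, column 3: row 1 has {2, 5, 6} and column 3 has {2, 3, 4, 5, 6}, leaving only 1.
Row 1, column 1: row 1 has {1, 2, 5, 6} and column 1 has {3, 5}, leaving only 4.
Row 1, column 5: row 1 has {1, 2, 4, 5, 6} and column 5 has {2, 5, 6}, leaving only 3.
Row 4, column 2: row 4 has {2, 3, 5, 6} and column 2 has {3, 4, 6}, leaving only 1.
Row 2, column 2: row 2 has {3, 4, 5, 6} and column 2 has {1, 3, 4, 6}, leaving only 2.
Row 2, column 1: row 2 has {2, 3, 4, 5, 6} and column 1 has {3, 4, 5}, leaving only 1.
Row 3, column 1: row 3 has {3, 6} and column 1 has {1, 3, 4, 5}, leaving only 2.
Row 3, column 2: row 3 has {2, 3, 6} and column 2 has {1, 2, 3, 4, 6}, leaving only 5.
Row 4, column 6: row 4 has {1, 2, 3, 5, 6} and column 6 has {1, 2, 3, 6}, leaving only 4.
Row 5 already has {2, 3} and column 6 already has {1, 2, 3, 4, 6}, so row 5, column 6 must be 5.

5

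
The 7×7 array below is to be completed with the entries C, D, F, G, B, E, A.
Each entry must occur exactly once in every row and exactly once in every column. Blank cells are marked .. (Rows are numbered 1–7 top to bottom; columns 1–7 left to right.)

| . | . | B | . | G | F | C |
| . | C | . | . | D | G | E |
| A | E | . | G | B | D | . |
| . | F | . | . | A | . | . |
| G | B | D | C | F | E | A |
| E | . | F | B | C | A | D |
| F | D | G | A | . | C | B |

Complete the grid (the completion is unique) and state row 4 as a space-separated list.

Row 4, column 6: row 4 has {F, A} and column 6 has {C, D, F, G, E, A}, leaving only B.
Row 4, column 7: row 4 has {F, B, A} and column 7 has {C, D, B, E, A}, leaving only G.
Row 1, column 1: row 1 has {C, F, G, B} and column 1 has {F, G, E, A}, leaving only D.
Row 4, column 1: row 4 has {F, G, B, A} and column 1 has {D, F, G, E, A}, leaving only C.
Row 4, column 3: row 4 has {C, F, G, B, A} and column 3 has {D, F, G, B}, leaving only E.
Row 4, column 4: row 4 has {C, F, G, B, E, A} and column 4 has {C, G, B, A}, leaving only D.
So row 4 reads: C F E D A B G.

C F E D A B G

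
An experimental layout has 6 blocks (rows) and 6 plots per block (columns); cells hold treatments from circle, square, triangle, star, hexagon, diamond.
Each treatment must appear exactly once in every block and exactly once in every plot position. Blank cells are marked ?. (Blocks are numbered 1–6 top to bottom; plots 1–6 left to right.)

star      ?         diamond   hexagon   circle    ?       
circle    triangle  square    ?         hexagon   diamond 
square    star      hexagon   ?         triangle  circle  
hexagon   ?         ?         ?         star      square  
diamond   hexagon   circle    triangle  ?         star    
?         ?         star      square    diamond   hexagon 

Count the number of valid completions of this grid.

Block 1, plot 2: eliminating its block and plot leaves {square}.
Block 1, plot 6: eliminating its block and plot leaves {triangle}.
Block 2, plot 4: eliminating its block and plot leaves {star}.
Block 3, plot 4: eliminating its block and plot leaves {diamond}.
Block 4, plot 2: eliminating its block and plot leaves {circle, diamond}.
Block 4, plot 3: eliminating its block and plot leaves {triangle}.
Block 4, plot 4: eliminating its block and plot leaves {circle, diamond}.
Block 5, plot 5: eliminating its block and plot leaves {square}.
Block 6, plot 1: eliminating its block and plot leaves {triangle}.
Block 6, plot 2: eliminating its block and plot leaves {circle}.
Only one assignment across all blanks avoids any block or plot repeat, giving 1 completion.

1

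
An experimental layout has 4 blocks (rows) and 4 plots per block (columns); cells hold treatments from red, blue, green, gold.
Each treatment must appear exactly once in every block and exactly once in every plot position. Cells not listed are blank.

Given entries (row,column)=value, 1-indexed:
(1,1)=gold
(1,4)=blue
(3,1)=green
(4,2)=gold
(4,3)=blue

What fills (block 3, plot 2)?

blue

Block 4, plot 1: block 4 has {blue, gold} and plot 1 has {green, gold}, leaving only red.
Block 2, plot 1: block 2 has {} and plot 1 has {red, green, gold}, leaving only blue.
Block 4, plot 4: block 4 has {red, blue, gold} and plot 4 has {blue}, leaving only green.
Block 3, plot 2 is narrowed to {red, blue}.
If it were red, then block 2, plot 2 would be left with no valid symbol.
So block 3, plot 2 must be blue.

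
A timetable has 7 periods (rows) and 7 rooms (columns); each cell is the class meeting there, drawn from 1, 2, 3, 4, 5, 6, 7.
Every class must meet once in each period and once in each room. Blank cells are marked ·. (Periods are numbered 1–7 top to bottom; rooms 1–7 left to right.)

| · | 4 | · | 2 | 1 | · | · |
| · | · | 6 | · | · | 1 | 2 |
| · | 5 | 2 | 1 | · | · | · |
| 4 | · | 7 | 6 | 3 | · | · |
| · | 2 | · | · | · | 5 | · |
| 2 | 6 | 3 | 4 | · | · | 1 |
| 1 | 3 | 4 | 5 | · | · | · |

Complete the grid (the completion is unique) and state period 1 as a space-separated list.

7 4 5 2 1 3 6

Period 1, room 3: period 1 has {1, 2, 4} and room 3 has {2, 3, 4, 6, 7}, leaving only 5.
Period 2, room 2: period 2 has {1, 2, 6} and room 2 has {2, 3, 4, 5, 6}, leaving only 7.
Period 2, room 4: period 2 has {1, 2, 6, 7} and room 4 has {1, 2, 4, 5, 6}, leaving only 3.
Period 2, room 1: period 2 has {1, 2, 3, 6, 7} and room 1 has {1, 2, 4}, leaving only 5.
Period 2, room 5: period 2 has {1, 2, 3, 5, 6, 7} and room 5 has {1, 3}, leaving only 4.
Period 4, room 2: period 4 has {3, 4, 6, 7} and room 2 has {2, 3, 4, 5, 6, 7}, leaving only 1.
Period 4, room 6: period 4 has {1, 3, 4, 6, 7} and room 6 has {1, 5}, leaving only 2.
Period 4, room 7: period 4 has {1, 2, 3, 4, 6, 7} and room 7 has {1, 2}, leaving only 5.
Period 5, room 3: period 5 has {2, 5} and room 3 has {2, 3, 4, 5, 6, 7}, leaving only 1.
Period 5, room 4: period 5 has {1, 2, 5} and room 4 has {1, 2, 3, 4, 5, 6}, leaving only 7.
Period 5, room 5: period 5 has {1, 2, 5, 7} and room 5 has {1, 3, 4}, leaving only 6.
Period 3, room 5: period 3 has {1, 2, 5} and room 5 has {1, 3, 4, 6}, leaving only 7.
Period 5, room 1: period 5 has {1, 2, 5, 6, 7} and room 1 has {1, 2, 4, 5}, leaving only 3.
Period 3, room 1: period 3 has {1, 2, 5, 7} and room 1 has {1, 2, 3, 4, 5}, leaving only 6.
Period 1, room 1: period 1 has {1, 2, 4, 5} and room 1 has {1, 2, 3, 4, 5, 6}, leaving only 7.
Period 5, room 7: period 5 has {1, 2, 3, 5, 6, 7} and room 7 has {1, 2, 5}, leaving only 4.
Period 3, room 7: period 3 has {1, 2, 5, 6, 7} and room 7 has {1, 2, 4, 5}, leaving only 3.
Period 1, room 7: period 1 has {1, 2, 4, 5, 7} and room 7 has {1, 2, 3, 4, 5}, leaving only 6.
Period 1, room 6: period 1 has {1, 2, 4, 5, 6, 7} and room 6 has {1, 2, 5}, leaving only 3.
So period 1 reads: 7 4 5 2 1 3 6.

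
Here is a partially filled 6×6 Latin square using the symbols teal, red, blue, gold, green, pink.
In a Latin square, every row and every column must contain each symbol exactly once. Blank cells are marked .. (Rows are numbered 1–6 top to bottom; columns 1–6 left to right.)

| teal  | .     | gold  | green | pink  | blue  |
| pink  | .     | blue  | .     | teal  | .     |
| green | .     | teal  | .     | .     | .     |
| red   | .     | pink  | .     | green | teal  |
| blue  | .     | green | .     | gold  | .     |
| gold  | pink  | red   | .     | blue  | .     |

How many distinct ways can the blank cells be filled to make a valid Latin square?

Row 1, column 2: eliminating its row and column leaves {red}.
Row 2, column 2: eliminating its row and column leaves {red, gold, green}.
Row 2, column 4: eliminating its row and column leaves {red, gold}.
Row 2, column 6: eliminating its row and column leaves {red, gold, green}.
Row 3, column 2: eliminating its row and column leaves {red, blue, gold}.
Row 3, column 4: eliminating its row and column leaves {red, blue, gold, pink}.
Row 3, column 5: eliminating its row and column leaves {red}.
Row 3, column 6: eliminating its row and column leaves {red, gold, pink}.
Row 4, column 2: eliminating its row and column leaves {blue, gold}.
Row 4, column 4: eliminating its row and column leaves {blue, gold}.
Row 5, column 2: eliminating its row and column leaves {teal, red}.
Row 5, column 4: eliminating its row and column leaves {teal, red, pink}.
Row 5, column 6: eliminating its row and column leaves {red, pink}.
Row 6, column 4: eliminating its row and column leaves {teal}.
Row 6, column 6: eliminating its row and column leaves {green}.
Enumerating the assignments across these blanks that avoid any row or column repeat gives 3 completions.

3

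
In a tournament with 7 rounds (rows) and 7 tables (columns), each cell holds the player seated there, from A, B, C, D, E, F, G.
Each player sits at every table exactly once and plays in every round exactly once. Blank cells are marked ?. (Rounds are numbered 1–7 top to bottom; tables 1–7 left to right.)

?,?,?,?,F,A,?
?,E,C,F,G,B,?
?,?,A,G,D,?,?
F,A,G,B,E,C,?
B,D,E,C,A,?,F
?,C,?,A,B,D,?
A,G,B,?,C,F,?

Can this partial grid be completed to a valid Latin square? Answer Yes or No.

No round or table among the givens repeats a symbol, and propagating forced cells runs into no contradiction.
One valid completion exists (for instance, G B D E F A C / D E C F G B A / C F A G D E B / F A G B E C D / B D E C A G F / E C F A B D G / A G B D C F E).

Yes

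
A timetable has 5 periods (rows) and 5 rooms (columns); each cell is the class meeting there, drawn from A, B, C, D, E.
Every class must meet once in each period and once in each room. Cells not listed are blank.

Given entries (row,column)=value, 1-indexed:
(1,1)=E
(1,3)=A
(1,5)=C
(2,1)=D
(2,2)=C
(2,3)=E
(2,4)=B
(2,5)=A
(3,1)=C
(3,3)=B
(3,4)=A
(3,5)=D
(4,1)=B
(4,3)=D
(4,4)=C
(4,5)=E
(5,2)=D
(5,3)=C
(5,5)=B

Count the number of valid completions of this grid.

1

Period 1, room 2: eliminating its period and room leaves {B}.
Period 1, room 4: eliminating its period and room leaves {D}.
Period 3, room 2: eliminating its period and room leaves {E}.
Period 4, room 2: eliminating its period and room leaves {A}.
Period 5, room 1: eliminating its period and room leaves {A}.
Period 5, room 4: eliminating its period and room leaves {E}.
Only one assignment across all blanks avoids any period or room repeat, giving 1 completion.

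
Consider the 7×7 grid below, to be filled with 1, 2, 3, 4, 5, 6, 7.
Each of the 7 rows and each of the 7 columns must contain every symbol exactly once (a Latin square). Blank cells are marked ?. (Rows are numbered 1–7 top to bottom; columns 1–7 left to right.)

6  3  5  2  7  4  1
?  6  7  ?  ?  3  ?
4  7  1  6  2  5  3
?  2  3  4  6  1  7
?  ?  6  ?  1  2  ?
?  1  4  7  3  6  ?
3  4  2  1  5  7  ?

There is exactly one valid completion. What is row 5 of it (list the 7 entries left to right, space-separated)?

7 5 6 3 1 2 4

Row 5, column 2: row 5 has {1, 2, 6} and column 2 has {1, 2, 3, 4, 6, 7}, leaving only 5.
Row 5, column 1: row 5 has {1, 2, 5, 6} and column 1 has {3, 4, 6}, leaving only 7.
Row 5, column 4: row 5 has {1, 2, 5, 6, 7} and column 4 has {1, 2, 4, 6, 7}, leaving only 3.
Row 5, column 7: row 5 has {1, 2, 3, 5, 6, 7} and column 7 has {1, 3, 7}, leaving only 4.
So row 5 reads: 7 5 6 3 1 2 4.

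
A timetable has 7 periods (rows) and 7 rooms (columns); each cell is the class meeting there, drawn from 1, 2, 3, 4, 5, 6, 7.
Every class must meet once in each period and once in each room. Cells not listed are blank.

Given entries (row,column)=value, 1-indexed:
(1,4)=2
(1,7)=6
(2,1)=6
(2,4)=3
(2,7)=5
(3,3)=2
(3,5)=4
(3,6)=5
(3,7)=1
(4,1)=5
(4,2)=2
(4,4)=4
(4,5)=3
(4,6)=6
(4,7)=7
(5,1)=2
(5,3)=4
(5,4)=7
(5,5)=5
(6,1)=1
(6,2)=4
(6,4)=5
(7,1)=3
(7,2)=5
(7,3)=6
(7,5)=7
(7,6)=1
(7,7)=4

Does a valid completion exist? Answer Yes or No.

Period 7, room 4: period 7 together with room 4 already contain {1, 2, 3, 4, 5, 6, 7} — every symbol — so nothing can go there. The grid has no valid completion.

No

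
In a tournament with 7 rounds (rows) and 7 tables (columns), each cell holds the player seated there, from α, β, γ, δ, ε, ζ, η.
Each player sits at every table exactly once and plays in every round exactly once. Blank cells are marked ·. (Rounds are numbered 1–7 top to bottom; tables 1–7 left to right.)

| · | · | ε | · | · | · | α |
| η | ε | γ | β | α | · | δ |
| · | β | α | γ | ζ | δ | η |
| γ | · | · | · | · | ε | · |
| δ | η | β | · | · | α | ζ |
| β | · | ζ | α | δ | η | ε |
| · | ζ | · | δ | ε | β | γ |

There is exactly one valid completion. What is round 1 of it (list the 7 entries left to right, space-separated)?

ζ δ ε η β γ α

Round 1, table 1: round 1 has {α, ε} and table 1 has {β, γ, δ, η}, leaving only ζ.
Round 1, table 4: round 1 has {α, ε, ζ} and table 4 has {α, β, γ, δ}, leaving only η.
Round 1, table 6: round 1 has {α, ε, ζ, η} and table 6 has {α, β, δ, ε, η}, leaving only γ.
Round 1, table 2: round 1 has {α, γ, ε, ζ, η} and table 2 has {β, ε, ζ, η}, leaving only δ.
Round 1, table 5: round 1 has {α, γ, δ, ε, ζ, η} and table 5 has {α, δ, ε, ζ}, leaving only β.
So round 1 reads: ζ δ ε η β γ α.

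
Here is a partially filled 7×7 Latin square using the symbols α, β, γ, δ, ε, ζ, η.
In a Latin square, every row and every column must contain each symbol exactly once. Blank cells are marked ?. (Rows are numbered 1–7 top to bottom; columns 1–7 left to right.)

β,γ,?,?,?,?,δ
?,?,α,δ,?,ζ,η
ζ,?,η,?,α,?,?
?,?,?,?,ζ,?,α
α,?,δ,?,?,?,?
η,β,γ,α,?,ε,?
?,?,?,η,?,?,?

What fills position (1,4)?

Row 2, column 2: row 2 has {α, δ, ζ, η} and column 2 has {β, γ}, leaving only ε.
Row 2, column 1: row 2 has {α, δ, ε, ζ, η} and column 1 has {α, β, ζ, η}, leaving only γ.
Row 2, column 5: row 2 has {α, γ, δ, ε, ζ, η} and column 5 has {α, ζ}, leaving only β.
Row 3, column 2: row 3 has {α, ζ, η} and column 2 has {β, γ, ε}, leaving only δ.
Row 4, column 2: row 4 has {α, ζ} and column 2 has {β, γ, δ, ε}, leaving only η.
Row 5, column 2: row 5 has {α, δ} and column 2 has {β, γ, δ, ε, η}, leaving only ζ.
Row 6, column 5: row 6 has {α, β, γ, ε, η} and column 5 has {α, β, ζ}, leaving only δ.
Row 6, column 7: row 6 has {α, β, γ, δ, ε, η} and column 7 has {α, δ, η}, leaving only ζ.
Row 7, column 2: row 7 has {η} and column 2 has {β, γ, δ, ε, ζ, η}, leaving only α.
Row 1, column 4 is narrowed to {ε, ζ}.
If it were ε, propagating the remaining blanks reaches a contradiction.
So row 1, column 4 must be ζ.

ζ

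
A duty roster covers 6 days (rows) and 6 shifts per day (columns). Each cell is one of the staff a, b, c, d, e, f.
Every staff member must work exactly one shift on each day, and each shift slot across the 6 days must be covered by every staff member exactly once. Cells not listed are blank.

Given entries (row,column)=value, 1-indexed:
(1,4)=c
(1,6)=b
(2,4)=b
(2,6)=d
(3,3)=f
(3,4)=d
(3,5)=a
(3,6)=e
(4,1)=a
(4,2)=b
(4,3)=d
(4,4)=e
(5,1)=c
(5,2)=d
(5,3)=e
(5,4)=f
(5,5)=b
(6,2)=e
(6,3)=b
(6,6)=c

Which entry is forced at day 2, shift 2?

Day 1, shift 3: day 1 has {b, c} and shift 3 has {b, d, e, f}, leaving only a.
Day 1, shift 2: day 1 has {a, b, c} and shift 2 has {b, d, e}, leaving only f.
Day 2, shift 3: day 2 has {b, d} and shift 3 has {a, b, d, e, f}, leaving only c.
Day 2 already has {b, c, d} and shift 2 already has {b, d, e, f}, so day 2, shift 2 must be a.

a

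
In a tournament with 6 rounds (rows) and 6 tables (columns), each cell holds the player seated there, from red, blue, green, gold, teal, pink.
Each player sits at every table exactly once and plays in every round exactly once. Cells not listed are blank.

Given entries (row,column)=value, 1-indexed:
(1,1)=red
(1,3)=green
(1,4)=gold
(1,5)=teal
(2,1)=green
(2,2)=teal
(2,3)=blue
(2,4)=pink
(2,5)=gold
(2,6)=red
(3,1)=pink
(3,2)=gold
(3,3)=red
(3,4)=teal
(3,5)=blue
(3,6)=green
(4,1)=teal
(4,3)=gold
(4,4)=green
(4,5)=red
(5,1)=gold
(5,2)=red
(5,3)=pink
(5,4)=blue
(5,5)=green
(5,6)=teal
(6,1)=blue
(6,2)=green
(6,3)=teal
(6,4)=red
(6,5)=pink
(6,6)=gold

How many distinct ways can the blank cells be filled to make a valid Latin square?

2

Round 1, table 2: eliminating its round and table leaves {blue, pink}.
Round 1, table 6: eliminating its round and table leaves {blue, pink}.
Round 4, table 2: eliminating its round and table leaves {blue, pink}.
Round 4, table 6: eliminating its round and table leaves {blue, pink}.
Enumerating the assignments across these blanks that avoid any round or table repeat gives 2 completions.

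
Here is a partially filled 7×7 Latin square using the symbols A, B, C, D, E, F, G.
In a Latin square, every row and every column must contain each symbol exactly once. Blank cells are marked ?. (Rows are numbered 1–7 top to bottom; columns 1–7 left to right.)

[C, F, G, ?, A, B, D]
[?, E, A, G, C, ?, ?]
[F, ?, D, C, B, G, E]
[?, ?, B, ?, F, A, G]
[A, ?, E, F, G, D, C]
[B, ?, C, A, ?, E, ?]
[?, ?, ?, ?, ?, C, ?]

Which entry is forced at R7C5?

Row 1, column 4: row 1 has {A, B, C, D, F, G} and column 4 has {A, C, F, G}, leaving only E.
Row 2, column 1: row 2 has {A, C, E, G} and column 1 has {A, B, C, F}, leaving only D.
Row 2, column 6: row 2 has {A, C, D, E, G} and column 6 has {A, B, C, D, E, G}, leaving only F.
Row 2, column 7: row 2 has {A, C, D, E, F, G} and column 7 has {C, D, E, G}, leaving only B.
Row 3, column 2: row 3 has {B, C, D, E, F, G} and column 2 has {E, F}, leaving only A.
Row 4, column 1: row 4 has {A, B, F, G} and column 1 has {A, B, C, D, F}, leaving only E.
Row 4, column 4: row 4 has {A, B, E, F, G} and column 4 has {A, C, E, F, G}, leaving only D.
Row 4, column 2: row 4 has {A, B, D, E, F, G} and column 2 has {A, E, F}, leaving only C.
Row 5, column 2: row 5 has {A, C, D, E, F, G} and column 2 has {A, C, E, F}, leaving only B.
Row 6, column 5: row 6 has {A, B, C, E} and column 5 has {A, B, C, F, G}, leaving only D.
Row 7 already has {C} and column 5 already has {A, B, C, D, F, G}, so row 7, column 5 must be E.

E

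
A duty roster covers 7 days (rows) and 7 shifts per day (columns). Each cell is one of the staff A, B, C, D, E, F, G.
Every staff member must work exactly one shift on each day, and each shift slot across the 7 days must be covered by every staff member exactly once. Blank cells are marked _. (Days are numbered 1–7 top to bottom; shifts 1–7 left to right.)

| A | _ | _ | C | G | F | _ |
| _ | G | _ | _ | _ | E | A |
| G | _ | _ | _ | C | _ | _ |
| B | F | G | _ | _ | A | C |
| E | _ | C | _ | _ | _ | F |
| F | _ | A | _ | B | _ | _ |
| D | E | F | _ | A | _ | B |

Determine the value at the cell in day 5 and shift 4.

A

Day 2, shift 1: day 2 has {A, E, G} and shift 1 has {A, B, D, E, F, G}, leaving only C.
Day 5, shift 5: day 5 has {C, E, F} and shift 5 has {A, B, C, G}, leaving only D.
Day 2, shift 5: day 2 has {A, C, E, G} and shift 5 has {A, B, C, D, G}, leaving only F.
Day 4, shift 5: day 4 has {A, B, C, F, G} and shift 5 has {A, B, C, D, F, G}, leaving only E.
Day 4, shift 4: day 4 has {A, B, C, E, F, G} and shift 4 has {C}, leaving only D.
Day 2, shift 4: day 2 has {A, C, E, F, G} and shift 4 has {C, D}, leaving only B.
Day 2, shift 3: day 2 has {A, B, C, E, F, G} and shift 3 has {A, C, F, G}, leaving only D.
Day 7, shift 4: day 7 has {A, B, D, E, F} and shift 4 has {B, C, D}, leaving only G.
Day 5 already has {C, D, E, F} and shift 4 already has {B, C, D, G}, so day 5, shift 4 must be A.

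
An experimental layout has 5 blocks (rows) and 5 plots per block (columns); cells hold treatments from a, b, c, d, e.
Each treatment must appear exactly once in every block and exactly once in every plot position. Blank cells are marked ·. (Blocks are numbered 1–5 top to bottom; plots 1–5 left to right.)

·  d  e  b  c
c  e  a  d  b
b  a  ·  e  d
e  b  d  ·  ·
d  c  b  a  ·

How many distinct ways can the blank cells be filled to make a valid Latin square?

Block 1, plot 1: eliminating its block and plot leaves {a}.
Block 3, plot 3: eliminating its block and plot leaves {c}.
Block 4, plot 4: eliminating its block and plot leaves {c}.
Block 4, plot 5: eliminating its block and plot leaves {a}.
Block 5, plot 5: eliminating its block and plot leaves {e}.
Only one assignment across all blanks avoids any block or plot repeat, giving 1 completion.

1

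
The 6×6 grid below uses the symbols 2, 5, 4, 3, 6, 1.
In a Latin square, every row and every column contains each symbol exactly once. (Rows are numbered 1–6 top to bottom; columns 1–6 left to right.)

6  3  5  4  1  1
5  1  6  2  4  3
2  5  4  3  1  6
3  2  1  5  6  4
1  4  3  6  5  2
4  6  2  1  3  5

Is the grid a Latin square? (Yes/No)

No

Row 1 contains 1 twice (at columns 5 and 6), so it is not a permutation.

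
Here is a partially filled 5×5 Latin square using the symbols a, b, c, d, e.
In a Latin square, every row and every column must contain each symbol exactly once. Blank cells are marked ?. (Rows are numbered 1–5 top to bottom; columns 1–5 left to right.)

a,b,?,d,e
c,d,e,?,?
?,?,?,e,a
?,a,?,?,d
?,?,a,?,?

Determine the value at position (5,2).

Row 1, column 3: row 1 has {a, b, d, e} and column 3 has {a, e}, leaving only c.
Row 2, column 5: row 2 has {c, d, e} and column 5 has {a, d, e}, leaving only b.
Row 2, column 4: row 2 has {b, c, d, e} and column 4 has {d, e}, leaving only a.
Row 3, column 2: row 3 has {a, e} and column 2 has {a, b, d}, leaving only c.
Row 5 already has {a} and column 2 already has {a, b, c, d}, so row 5, column 2 must be e.

e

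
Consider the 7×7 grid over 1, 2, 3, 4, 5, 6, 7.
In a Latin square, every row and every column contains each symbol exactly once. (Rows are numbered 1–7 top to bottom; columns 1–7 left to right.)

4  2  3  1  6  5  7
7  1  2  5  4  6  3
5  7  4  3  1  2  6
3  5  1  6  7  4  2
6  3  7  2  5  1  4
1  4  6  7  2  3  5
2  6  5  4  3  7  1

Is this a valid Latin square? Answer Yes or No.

Each row is a permutation of the 7 symbols, and so is each column.

Yes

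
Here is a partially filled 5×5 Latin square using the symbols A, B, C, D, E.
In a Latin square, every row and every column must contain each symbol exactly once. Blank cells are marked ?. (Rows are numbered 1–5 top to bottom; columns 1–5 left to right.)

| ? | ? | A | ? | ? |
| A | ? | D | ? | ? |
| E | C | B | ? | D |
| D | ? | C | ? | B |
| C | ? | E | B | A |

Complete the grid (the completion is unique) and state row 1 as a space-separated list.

B E A D C

Row 1, column 1: row 1 has {A} and column 1 has {A, C, D, E}, leaving only B.
Row 3, column 4: row 3 has {B, C, D, E} and column 4 has {B}, leaving only A.
Row 4, column 4: row 4 has {B, C, D} and column 4 has {A, B}, leaving only E.
Row 2, column 4: row 2 has {A, D} and column 4 has {A, B, E}, leaving only C.
Row 1, column 4: row 1 has {A, B} and column 4 has {A, B, C, E}, leaving only D.
Row 1, column 2: row 1 has {A, B, D} and column 2 has {C}, leaving only E.
Row 1, column 5: row 1 has {A, B, D, E} and column 5 has {A, B, D}, leaving only C.
So row 1 reads: B E A D C.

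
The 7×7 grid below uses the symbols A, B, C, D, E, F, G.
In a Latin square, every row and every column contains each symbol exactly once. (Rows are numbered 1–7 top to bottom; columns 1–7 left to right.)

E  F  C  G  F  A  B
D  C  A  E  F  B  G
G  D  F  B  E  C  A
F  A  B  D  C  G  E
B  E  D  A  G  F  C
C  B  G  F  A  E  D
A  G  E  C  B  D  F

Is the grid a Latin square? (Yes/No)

Column 5 contains F twice (at rows 1 and 2), so it is not a permutation.

No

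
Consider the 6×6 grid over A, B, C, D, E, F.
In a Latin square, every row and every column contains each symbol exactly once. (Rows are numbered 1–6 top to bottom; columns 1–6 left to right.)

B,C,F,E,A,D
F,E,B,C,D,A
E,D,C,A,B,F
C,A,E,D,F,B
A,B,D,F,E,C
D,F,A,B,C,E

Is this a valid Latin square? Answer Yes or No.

Yes

Each row is a permutation of the 6 symbols, and so is each column.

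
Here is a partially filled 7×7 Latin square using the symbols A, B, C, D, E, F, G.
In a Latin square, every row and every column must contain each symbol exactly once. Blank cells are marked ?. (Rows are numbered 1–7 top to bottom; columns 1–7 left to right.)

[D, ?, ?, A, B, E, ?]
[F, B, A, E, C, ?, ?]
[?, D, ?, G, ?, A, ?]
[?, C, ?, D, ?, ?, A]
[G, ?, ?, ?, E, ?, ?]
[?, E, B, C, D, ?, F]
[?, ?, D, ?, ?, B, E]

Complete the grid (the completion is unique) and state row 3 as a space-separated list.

E D C G F A B

Row 3, column 5: row 3 has {A, D, G} and column 5 has {B, C, D, E}, leaving only F.
Row 4, column 5: row 4 has {A, C, D} and column 5 has {B, C, D, E, F}, leaving only G.
Row 4, column 6: row 4 has {A, C, D, G} and column 6 has {A, B, E}, leaving only F.
Row 4, column 3: row 4 has {A, C, D, F, G} and column 3 has {A, B, D}, leaving only E.
Row 3, column 3: row 3 has {A, D, F, G} and column 3 has {A, B, D, E}, leaving only C.
Row 3, column 7: row 3 has {A, C, D, F, G} and column 7 has {A, E, F}, leaving only B.
Row 3, column 1: row 3 has {A, B, C, D, F, G} and column 1 has {D, F, G}, leaving only E.
So row 3 reads: E D C G F A B.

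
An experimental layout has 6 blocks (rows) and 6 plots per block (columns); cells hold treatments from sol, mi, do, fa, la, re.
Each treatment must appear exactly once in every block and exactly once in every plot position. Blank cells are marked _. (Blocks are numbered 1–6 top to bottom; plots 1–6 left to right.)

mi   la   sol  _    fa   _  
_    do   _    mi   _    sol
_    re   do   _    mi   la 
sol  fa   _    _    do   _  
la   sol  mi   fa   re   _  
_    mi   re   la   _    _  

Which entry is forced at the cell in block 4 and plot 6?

mi

Block 2, plot 5: block 2 has {sol, mi, do} and plot 5 has {mi, do, fa, re}, leaving only la.
Block 2, plot 3: block 2 has {sol, mi, do, la} and plot 3 has {sol, mi, do, re}, leaving only fa.
Block 2, plot 1: block 2 has {sol, mi, do, fa, la} and plot 1 has {sol, mi, la}, leaving only re.
Block 3, plot 1: block 3 has {mi, do, la, re} and plot 1 has {sol, mi, la, re}, leaving only fa.
Block 3, plot 4: block 3 has {mi, do, fa, la, re} and plot 4 has {mi, fa, la}, leaving only sol.
Block 4, plot 3: block 4 has {sol, do, fa} and plot 3 has {sol, mi, do, fa, re}, leaving only la.
Block 4, plot 4: block 4 has {sol, do, fa, la} and plot 4 has {sol, mi, fa, la}, leaving only re.
Block 4 already has {sol, do, fa, la, re} and plot 6 already has {sol, la}, so block 4, plot 6 must be mi.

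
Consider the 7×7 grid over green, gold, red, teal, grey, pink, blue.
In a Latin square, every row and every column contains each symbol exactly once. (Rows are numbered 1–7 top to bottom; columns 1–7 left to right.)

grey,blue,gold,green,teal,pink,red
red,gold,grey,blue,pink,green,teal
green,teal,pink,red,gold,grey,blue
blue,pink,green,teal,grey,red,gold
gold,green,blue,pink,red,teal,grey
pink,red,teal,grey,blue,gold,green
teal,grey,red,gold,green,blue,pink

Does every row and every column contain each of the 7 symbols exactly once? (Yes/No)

Each row is a permutation of the 7 symbols, and so is each column.

Yes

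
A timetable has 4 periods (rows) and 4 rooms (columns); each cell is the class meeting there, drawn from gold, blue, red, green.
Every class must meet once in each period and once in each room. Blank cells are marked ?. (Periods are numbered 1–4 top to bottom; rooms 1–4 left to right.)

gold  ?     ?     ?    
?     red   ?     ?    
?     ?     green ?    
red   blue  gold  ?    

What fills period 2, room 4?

gold

Period 1, room 2: period 1 has {gold} and room 2 has {blue, red}, leaving only green.
Period 2, room 3: period 2 has {red} and room 3 has {gold, green}, leaving only blue.
Period 1, room 3: period 1 has {gold, green} and room 3 has {gold, blue, green}, leaving only red.
Period 1, room 4: period 1 has {gold, red, green} and room 4 has {}, leaving only blue.
Period 2, room 1: period 2 has {blue, red} and room 1 has {gold, red}, leaving only green.
Period 2 already has {blue, red, green} and room 4 already has {blue}, so period 2, room 4 must be gold.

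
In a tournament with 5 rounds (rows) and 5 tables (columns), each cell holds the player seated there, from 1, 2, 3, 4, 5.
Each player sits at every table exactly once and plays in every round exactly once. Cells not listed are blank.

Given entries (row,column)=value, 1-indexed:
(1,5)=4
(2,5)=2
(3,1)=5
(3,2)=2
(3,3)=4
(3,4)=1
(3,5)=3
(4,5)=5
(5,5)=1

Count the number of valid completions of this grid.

Round 1, table 1: eliminating its round and table leaves {1, 2, 3}.
Round 1, table 2: eliminating its round and table leaves {1, 3, 5}.
Round 1, table 3: eliminating its round and table leaves {1, 2, 3, 5}.
Round 1, table 4: eliminating its round and table leaves {2, 3, 5}.
Round 2, table 1: eliminating its round and table leaves {1, 3, 4}.
Round 2, table 2: eliminating its round and table leaves {1, 3, 4, 5}.
Round 2, table 3: eliminating its round and table leaves {1, 3, 5}.
Round 2, table 4: eliminating its round and table leaves {3, 4, 5}.
Round 4, table 1: eliminating its round and table leaves {1, 2, 3, 4}.
Round 4, table 2: eliminating its round and table leaves {1, 3, 4}.
Round 4, table 3: eliminating its round and table leaves {1, 2, 3}.
Round 4, table 4: eliminating its round and table leaves {2, 3, 4}.
Round 5, table 1: eliminating its round and table leaves {2, 3, 4}.
Round 5, table 2: eliminating its round and table leaves {3, 4, 5}.
Round 5, table 3: eliminating its round and table leaves {2, 3, 5}.
Round 5, table 4: eliminating its round and table leaves {2, 3, 4, 5}.
Enumerating the assignments across these blanks that avoid any round or table repeat gives 56 completions.

56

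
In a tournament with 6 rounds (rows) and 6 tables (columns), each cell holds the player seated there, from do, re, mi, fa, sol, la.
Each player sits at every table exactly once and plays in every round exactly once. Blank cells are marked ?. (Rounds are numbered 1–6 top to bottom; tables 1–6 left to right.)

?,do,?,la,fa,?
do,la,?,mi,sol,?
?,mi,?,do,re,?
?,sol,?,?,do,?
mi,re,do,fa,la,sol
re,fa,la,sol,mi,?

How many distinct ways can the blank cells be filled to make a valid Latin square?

Round 1, table 1: eliminating its round and table leaves {sol}.
Round 1, table 3: eliminating its round and table leaves {re, mi, sol}.
Round 1, table 6: eliminating its round and table leaves {re, mi}.
Round 2, table 3: eliminating its round and table leaves {re, fa}.
Round 2, table 6: eliminating its round and table leaves {re, fa}.
Round 3, table 1: eliminating its round and table leaves {fa, sol, la}.
Round 3, table 3: eliminating its round and table leaves {fa, sol}.
Round 3, table 6: eliminating its round and table leaves {fa, la}.
Round 4, table 1: eliminating its round and table leaves {fa, la}.
Round 4, table 3: eliminating its round and table leaves {re, mi, fa}.
Round 4, table 4: eliminating its round and table leaves {re}.
Round 4, table 6: eliminating its round and table leaves {re, mi, fa, la}.
Round 6, table 6: eliminating its round and table leaves {do}.
Enumerating the assignments across these blanks that avoid any round or table repeat gives 3 completions.

3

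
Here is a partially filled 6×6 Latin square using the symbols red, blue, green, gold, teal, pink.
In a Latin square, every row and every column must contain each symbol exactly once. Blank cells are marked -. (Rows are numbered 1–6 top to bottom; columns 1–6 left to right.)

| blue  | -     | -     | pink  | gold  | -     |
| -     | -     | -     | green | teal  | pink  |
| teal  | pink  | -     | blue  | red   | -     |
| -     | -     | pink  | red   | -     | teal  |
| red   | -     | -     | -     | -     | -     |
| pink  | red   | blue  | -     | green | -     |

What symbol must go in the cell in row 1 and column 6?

red

Row 2, column 1: row 2 has {green, teal, pink} and column 1 has {red, blue, teal, pink}, leaving only gold.
Row 2, column 2: row 2 has {green, gold, teal, pink} and column 2 has {red, pink}, leaving only blue.
Row 2, column 3: row 2 has {blue, green, gold, teal, pink} and column 3 has {blue, pink}, leaving only red.
Row 4, column 1: row 4 has {red, teal, pink} and column 1 has {red, blue, gold, teal, pink}, leaving only green.
Row 4, column 2: row 4 has {red, green, teal, pink} and column 2 has {red, blue, pink}, leaving only gold.
Row 4, column 5: row 4 has {red, green, gold, teal, pink} and column 5 has {red, green, gold, teal}, leaving only blue.
Row 5, column 5: row 5 has {red} and column 5 has {red, blue, green, gold, teal}, leaving only pink.
Row 6, column 6: row 6 has {red, blue, green, pink} and column 6 has {teal, pink}, leaving only gold.
Row 3, column 6: row 3 has {red, blue, teal, pink} and column 6 has {gold, teal, pink}, leaving only green.
Row 1 already has {blue, gold, pink} and column 6 already has {green, gold, teal, pink}, so row 1, column 6 must be red.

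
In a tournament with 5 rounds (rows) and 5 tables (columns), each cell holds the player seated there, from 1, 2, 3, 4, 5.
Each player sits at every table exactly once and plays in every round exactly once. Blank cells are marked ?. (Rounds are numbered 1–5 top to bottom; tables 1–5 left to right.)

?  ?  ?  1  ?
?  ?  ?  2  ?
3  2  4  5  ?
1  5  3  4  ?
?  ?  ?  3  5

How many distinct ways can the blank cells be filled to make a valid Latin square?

Round 1, table 1: eliminating its round and table leaves {2, 4, 5}.
Round 1, table 2: eliminating its round and table leaves {3, 4}.
Round 1, table 3: eliminating its round and table leaves {2, 5}.
Round 1, table 5: eliminating its round and table leaves {2, 3, 4}.
Round 2, table 1: eliminating its round and table leaves {4, 5}.
Round 2, table 2: eliminating its round and table leaves {1, 3, 4}.
Round 2, table 3: eliminating its round and table leaves {1, 5}.
Round 2, table 5: eliminating its round and table leaves {1, 3, 4}.
Round 3, table 5: eliminating its round and table leaves {1}.
Round 4, table 5: eliminating its round and table leaves {2}.
Round 5, table 1: eliminating its round and table leaves {2, 4}.
Round 5, table 2: eliminating its round and table leaves {1, 4}.
Round 5, table 3: eliminating its round and table leaves {1, 2}.
Enumerating the assignments across these blanks that avoid any round or table repeat gives 3 completions.

3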